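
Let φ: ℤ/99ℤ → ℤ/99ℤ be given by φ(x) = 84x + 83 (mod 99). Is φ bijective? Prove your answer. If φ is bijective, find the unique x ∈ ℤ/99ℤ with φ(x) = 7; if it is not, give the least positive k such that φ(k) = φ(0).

We have gcd(84, 99) = 3 > 1. Taking a = 0 and b = 33: φ(0) = 83 and φ(33) = 84·33 + 83 = 2855 ≡ 83 (mod 99).
So φ(0) = φ(33) while 0 ≠ 33, so φ is not injective, hence not bijective.
Since φ is not bijective, we find the least positive k with φ(k) = φ(0): this means 84k ≡ 0 (mod 99), i.e. 99 ∣ 84k. Since gcd(84, 99) = 3, dividing through by 3 this holds exactly when 33 ∣ 28k, and as gcd(28, 33) = 1, exactly when 33 ∣ k.
The smallest positive such k is 33.

33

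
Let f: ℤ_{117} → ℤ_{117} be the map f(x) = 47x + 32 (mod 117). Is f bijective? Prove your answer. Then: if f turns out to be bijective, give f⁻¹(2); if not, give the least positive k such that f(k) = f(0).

84

Recall that injectivity means: for all u, v in the domain, f(u) = f(v) implies u = v.
Suppose f(u) = f(v) in ℤ_{117}. Then 47u + 32 ≡ 47v + 32 (mod 117), hence 47(u − v) ≡ 0 (mod 117).
Since gcd(47, 117) = 1, 47 is invertible modulo 117, therefore u − v ≡ 0 (mod 117), i.e. u = v.
We now compute 47⁻¹ mod 117 explicitly. Euclid's algorithm: 117 = 2·47 + 23, 47 = 2·23 + 1; back-substituting gives 1 = 5·47 − 2·117, so 47⁻¹ ≡ 5 (mod 117).
For any y ∈ ℤ_{117}, x = 5(y − 32) mod 117 satisfies f(x) = 47·5(y − 32) + 32 ≡ y (since 47·5 ≡ 1 mod 117). So every y has a preimage.
Thus f is bijective.
Since f is bijective, we compute f⁻¹(2): solve 47x + 32 ≡ 2 (mod 117), i.e. 47x ≡ 87 (mod 117).
Multiplying by 47⁻¹ = 5 gives x ≡ 5·87 = 435 = 3·117 + 84 ≡ 84 (mod 117).
Check: f(84) = 47·84 + 32 = 3980 = 34·117 + 2 ≡ 2 (mod 117).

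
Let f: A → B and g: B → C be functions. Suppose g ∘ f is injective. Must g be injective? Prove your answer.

No. Take A = {0, 1, 2}, B = {0, 1, 2, 3, 4, 5}, C = {0, 1, 2, 3, 4, 5}, f(a) = a for each a ∈ A, and g(b) = 4 if b ∈ {4, 5} else g(b) = b.
Then g ∘ f = f is injective (A ⊂ B and f is the inclusion), but g(4) = g(5) = 4 with 4 ≠ 5, so g is not injective.

not injective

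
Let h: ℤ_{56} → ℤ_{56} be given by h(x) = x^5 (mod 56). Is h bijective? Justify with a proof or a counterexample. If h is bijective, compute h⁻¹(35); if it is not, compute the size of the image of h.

h(0) = 0^5 = 0.
h(14): Repeated squaring mod 56: 14^1 ≡ 14, 14^2 ≡ 14² = 196 ≡ 28, 14^4 ≡ 28² = 784 ≡ 0. Since 5 = 4 + 1, 14^5 ≡ 0·14: 0·14 = 0. So 14^5 ≡ 0 (mod 56).
So h(0) = h(14) = 0 while 0 ≠ 14, so h is not injective, hence not bijective.
Since h is not bijective, we determine |image(h)|. Computing x^5 mod 56 for each x (by repeated squaring, reducing mod 56 at every step), the values h(0), h(1), …, h(55) are: 0, 1, 32, 19, 16, 45, 48, 7, 8, 25, 40, 51, 24, 13, 0, 15, 32, 33, 16, 3, 48, 21, 8, 39, 40, 9, 24, 27, 0, 29, 32, 47, 16, 17, 48, 35, 8, 53, 40, 23, 24, 41, 0, 43, 32, 5, 16, 31, 48, 49, 8, 11, 40, 37, 24, 55.
The distinct values are {0, 1, 3, 5, 7, 8, 9, 11, 13, 15, 16, 17, 19, 21, 23, 24, 25, 27, 29, 31, 32, 33, 35, 37, 39, 40, 41, 43, 45, 47, 48, 49, 51, 53, 55}; there are 35 of them.

35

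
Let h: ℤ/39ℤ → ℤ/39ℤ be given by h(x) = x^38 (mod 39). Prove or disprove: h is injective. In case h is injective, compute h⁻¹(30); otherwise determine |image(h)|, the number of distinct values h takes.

h(5): Repeated squaring mod 39: 5^1 ≡ 5, 5^2 ≡ 5² = 25, 5^4 ≡ 25² = 625 ≡ 1, 5^8 ≡ 1² = 1, 5^16 ≡ 1² = 1, 5^32 ≡ 1² = 1. Since 38 = 32 + 4 + 2, 5^38 ≡ 1·1·25: 1·1 = 1, then 1·25 = 25. So 5^38 ≡ 25 (mod 39).
h(8): Repeated squaring mod 39: 8^1 ≡ 8, 8^2 ≡ 8² = 64 ≡ 25, 8^4 ≡ 25² = 625 ≡ 1, 8^8 ≡ 1² = 1, 8^16 ≡ 1² = 1, 8^32 ≡ 1² = 1. Since 38 = 32 + 4 + 2, 8^38 ≡ 1·1·25: 1·1 = 1, then 1·25 = 25. So 8^38 ≡ 25 (mod 39).
So h(5) = h(8) = 25 while 5 ≠ 8, thus h is not injective.
Since h is not injective, we determine |image(h)|. Computing x^38 mod 39 for each x (by repeated squaring, reducing mod 39 at every step), the values h(0), h(1), …, h(38) are: 0, 1, 4, 9, 16, 25, 36, 10, 25, 3, 22, 4, 27, 13, 1, 30, 22, 16, 12, 10, 10, 12, 16, 22, 30, 1, 13, 27, 4, 22, 3, 25, 10, 36, 25, 16, 9, 4, 1.
The distinct values are {0, 1, 3, 4, 9, 10, 12, 13, 16, 22, 25, 27, 30, 36}; there are 14 of them.

14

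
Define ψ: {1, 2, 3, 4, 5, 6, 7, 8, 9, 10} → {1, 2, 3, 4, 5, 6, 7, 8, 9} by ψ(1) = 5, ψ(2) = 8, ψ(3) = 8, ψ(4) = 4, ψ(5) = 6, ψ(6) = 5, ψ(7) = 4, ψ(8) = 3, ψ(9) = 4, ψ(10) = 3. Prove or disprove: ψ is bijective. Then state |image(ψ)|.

5

ψ(2) = 8 = ψ(3) with 2 ≠ 3, so ψ is not injective, hence not bijective.
The image of ψ is {3, 4, 5, 6, 8}, which has 5 elements.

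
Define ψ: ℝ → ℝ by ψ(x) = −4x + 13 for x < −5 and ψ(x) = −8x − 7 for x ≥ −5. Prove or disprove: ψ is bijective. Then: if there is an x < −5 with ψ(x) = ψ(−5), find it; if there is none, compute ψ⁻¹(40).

-27/4

Both pieces are strictly decreasing (slopes −4 and −8), so each is injective on its own interval.
The left piece maps (−∞, −5) onto (33, ∞); the right piece maps [−5, ∞) onto (−∞, 33].
Since 33 = 33, the images partition ℝ: ψ is injective and surjective, hence bijective.
Because the two images are disjoint, no x < −5 has ψ(x) = ψ(−5), so we compute ψ⁻¹(40): 40 lies in (33, ∞), so solve −4x + 13 = 40: x = (40 − 13)/(−4) = −27/4.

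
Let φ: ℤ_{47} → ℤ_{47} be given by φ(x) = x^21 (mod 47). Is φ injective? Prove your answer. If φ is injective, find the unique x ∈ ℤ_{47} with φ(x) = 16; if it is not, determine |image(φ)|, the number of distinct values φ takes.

Since 47 is prime, the nonzero elements of ℤ_{47} form a cyclic group of order 46.
As gcd(21, 46) = 1, raising to the 21st power is a bijection on this group: if x_1^21 ≡ x_2^21 then (x_1x_2^{−1})^21 = 1, and the only element of order dividing gcd(21, 46) = 1 is 1, so x_1 = x_2.
With φ(0) = 0 this makes φ injective on all of ℤ_{47}, hence bijective (finite equal-size domain and codomain). In particular φ is injective.
Since φ is injective, we find the preimage of 16. The inverse of x ↦ x^21 on (ℤ_{47})^× is x ↦ x^11, because 21·11 = 231 = 5·46 + 1 ≡ 1 (mod 46) and x^{46} = 1 for x ≠ 0 (Fermat). So φ⁻¹(16) = 16^11 mod 47.
Repeated squaring mod 47: 16^1 ≡ 16, 16^2 ≡ 16² = 256 ≡ 21, 16^4 ≡ 21² = 441 ≡ 18, 16^8 ≡ 18² = 324 ≡ 42. Since 11 = 8 + 2 + 1, 16^11 ≡ 42·21·16: 42·21 = 882 ≡ 36, then 36·16 = 576 ≡ 12. So 16^11 ≡ 12 (mod 47).
Hence φ⁻¹(16) = 12.

12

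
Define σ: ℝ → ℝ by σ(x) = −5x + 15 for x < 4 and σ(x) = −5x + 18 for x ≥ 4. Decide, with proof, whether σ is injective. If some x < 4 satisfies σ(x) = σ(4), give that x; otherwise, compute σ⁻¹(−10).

Both pieces are strictly decreasing (slopes −5 and −5), so each is injective on its own interval.
The left piece maps (−∞, 4) onto (−5, ∞); the right piece maps [4, ∞) onto (−∞, −2].
These images overlap. In particular σ(4) = −2 (right piece), and solving −5x + 15 = −2 on the left piece gives x = 17/5 < 4.
So σ(17/5) = σ(4) with 17/5 ≠ 4, and σ is not injective. This x = 17/5 is the requested value below 4.

17/5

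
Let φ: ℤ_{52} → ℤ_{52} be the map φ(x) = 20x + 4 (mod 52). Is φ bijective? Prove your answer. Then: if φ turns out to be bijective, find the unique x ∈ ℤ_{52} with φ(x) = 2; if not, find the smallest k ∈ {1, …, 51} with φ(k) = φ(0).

Recall that φ is injective when φ(x_1) = φ(x_2) forces x_1 = x_2.
We have gcd(20, 52) = 4 > 1. Taking x_1 = 0 and x_2 = 13: φ(0) = 4 and φ(13) = 20·13 + 4 = 264 ≡ 4 (mod 52).
So φ(0) = φ(13) while 0 ≠ 13, so φ is not injective, hence not bijective.
Since φ is not bijective, we find the least positive k with φ(k) = φ(0): this means 20k ≡ 0 (mod 52), i.e. 52 ∣ 20k. Since gcd(20, 52) = 4, dividing through by 4 this holds exactly when 13 ∣ 5k, and as gcd(5, 13) = 1, exactly when 13 ∣ k.
The smallest positive such k is 13.

13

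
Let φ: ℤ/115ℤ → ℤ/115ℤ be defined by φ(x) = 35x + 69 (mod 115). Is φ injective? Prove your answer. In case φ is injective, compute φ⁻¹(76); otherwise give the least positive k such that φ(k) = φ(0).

23

Recall: φ is injective if φ(a) = φ(b) implies a = b.
We have gcd(35, 115) = 5 > 1. Taking a = 0 and b = 23: φ(0) = 69 and φ(23) = 35·23 + 69 = 874 ≡ 69 (mod 115).
So φ(0) = φ(23) while 0 ≠ 23, therefore φ is not injective.
Since φ is not injective, we find the least positive k with φ(k) = φ(0): this means 35k ≡ 0 (mod 115), i.e. 115 ∣ 35k. Since gcd(35, 115) = 5, dividing through by 5 this holds exactly when 23 ∣ 7k, and as gcd(7, 23) = 1, exactly when 23 ∣ k.
The smallest positive such k is 23.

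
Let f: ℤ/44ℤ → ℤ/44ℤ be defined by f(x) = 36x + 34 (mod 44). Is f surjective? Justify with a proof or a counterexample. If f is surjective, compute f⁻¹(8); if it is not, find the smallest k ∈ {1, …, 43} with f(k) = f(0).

11

Recall: surjectivity means every element of the codomain has a preimage under f.
Since gcd(36, 44) = 4, we have 36x ≡ 0 (mod 4) for all x, so f(x) ≡ 2 (mod 4).
But 0 ≢ 2 (mod 4), so 0 ∈ ℤ/44ℤ has no preimage. Thus f is not surjective.
Since f is not surjective, we find the least positive k with f(k) = f(0): this means 36k ≡ 0 (mod 44), i.e. 44 ∣ 36k. Since gcd(36, 44) = 4, dividing through by 4 this holds exactly when 11 ∣ 9k, and as gcd(9, 11) = 1, exactly when 11 ∣ k.
The smallest positive such k is 11.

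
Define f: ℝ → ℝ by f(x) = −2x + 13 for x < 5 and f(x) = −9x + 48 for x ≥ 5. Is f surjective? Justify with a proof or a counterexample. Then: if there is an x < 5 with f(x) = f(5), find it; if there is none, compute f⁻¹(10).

3/2

Both pieces are strictly decreasing (slopes −2 and −9), so each is injective on its own interval.
The left piece maps (−∞, 5) onto (3, ∞); the right piece maps [5, ∞) onto (−∞, 3].
These images together cover ℝ, so f is surjective.
Because the two images are disjoint, no x < 5 has f(x) = f(5), so we compute f⁻¹(10): 10 lies in (3, ∞), so solve −2x + 13 = 10: x = (10 − 13)/(−2) = 3/2.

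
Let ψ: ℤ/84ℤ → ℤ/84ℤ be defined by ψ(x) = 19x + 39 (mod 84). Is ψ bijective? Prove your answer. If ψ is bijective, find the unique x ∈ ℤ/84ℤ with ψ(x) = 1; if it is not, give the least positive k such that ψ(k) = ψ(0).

Recall that injectivity means: for all u, v in the domain, ψ(u) = ψ(v) implies u = v.
If ψ(u) = ψ(v), then 19u ≡ 19v (mod 84). Because gcd(19, 84) = 1, we may cancel 19 to get u ≡ v (mod 84).
We now compute 19⁻¹ mod 84 explicitly. Euclid's algorithm: 84 = 4·19 + 8, 19 = 2·8 + 3, 8 = 2·3 + 2, 3 = 1·2 + 1; back-substituting gives 1 = 31·19 − 7·84, so 19⁻¹ ≡ 31 (mod 84).
For any y ∈ ℤ/84ℤ, x = 31(y − 39) mod 84 satisfies ψ(x) = 19·31(y − 39) + 39 ≡ y (since 19·31 ≡ 1 mod 84). So every y has a preimage.
Thus ψ is bijective.
Since ψ is bijective, we find ψ⁻¹(1): we need 19x ≡ 1 − 39 ≡ 46 (mod 84). Using 19⁻¹ = 31: x ≡ 31·46 = 1426 = 16·84 + 82, so x = 82.
Check: ψ(82) = 19·82 + 39 = 1597 = 19·84 + 1 ≡ 1 (mod 84).

82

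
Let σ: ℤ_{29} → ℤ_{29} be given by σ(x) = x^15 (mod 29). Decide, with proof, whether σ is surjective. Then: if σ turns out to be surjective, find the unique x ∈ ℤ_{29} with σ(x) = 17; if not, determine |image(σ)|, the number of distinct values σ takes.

Since 29 is prime, the nonzero elements of ℤ_{29} form a cyclic group of order 28.
As gcd(15, 28) = 1, raising to the 15th power is a bijection on this group: if s^15 ≡ t^15 then (st^{−1})^15 = 1, and the only element of order dividing gcd(15, 28) = 1 is 1, so s = t.
With σ(0) = 0 this makes σ injective on all of ℤ_{29}, hence bijective (finite equal-size domain and codomain). In particular σ is surjective.
Since σ is surjective, we find the preimage of 17. The inverse of x ↦ x^15 on (ℤ_{29})^× is x ↦ x^15, because 15·15 = 225 = 8·28 + 1 ≡ 1 (mod 28) and x^{28} = 1 for x ≠ 0 (Fermat). So σ⁻¹(17) = 17^15 mod 29.
Repeated squaring mod 29: 17^1 ≡ 17, 17^2 ≡ 17² = 289 ≡ 28, 17^4 ≡ 28² = 784 ≡ 1, 17^8 ≡ 1² = 1. Since 15 = 8 + 4 + 2 + 1, 17^15 ≡ 1·1·28·17: 1·1 = 1, then 1·28 = 28, then 28·17 = 476 ≡ 12. So 17^15 ≡ 12 (mod 29).
Hence σ⁻¹(17) = 12.

12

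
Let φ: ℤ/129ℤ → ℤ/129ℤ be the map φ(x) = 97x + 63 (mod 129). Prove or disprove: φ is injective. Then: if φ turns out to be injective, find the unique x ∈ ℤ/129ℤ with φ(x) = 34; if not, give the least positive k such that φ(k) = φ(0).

13

Suppose φ(s) = φ(t) in ℤ/129ℤ. Then 97s + 63 ≡ 97t + 63 (mod 129), thus 97(s − t) ≡ 0 (mod 129).
Since gcd(97, 129) = 1, 97 is invertible modulo 129, so s − t ≡ 0 (mod 129), i.e. s = t.
So φ is injective.
We now compute 97⁻¹ mod 129 explicitly. Euclid's algorithm: 129 = 1·97 + 32, 97 = 3·32 + 1; back-substituting gives 1 = 4·97 − 3·129, so 97⁻¹ ≡ 4 (mod 129).
Since φ is injective, we find φ⁻¹(34): we need 97x ≡ 34 − 63 ≡ 100 (mod 129). Using 97⁻¹ = 4: x ≡ 4·100 = 400 = 3·129 + 13, so x = 13.
Check: φ(13) = 97·13 + 63 = 1324 = 10·129 + 34 ≡ 34 (mod 129).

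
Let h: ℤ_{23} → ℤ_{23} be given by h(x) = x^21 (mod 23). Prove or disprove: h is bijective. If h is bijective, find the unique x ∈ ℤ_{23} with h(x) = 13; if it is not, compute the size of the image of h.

16

Since 23 is prime, the nonzero elements of ℤ_{23} form a cyclic group of order 22.
As gcd(21, 22) = 1, raising to the 21st power is a bijection on this group: if u^21 ≡ v^21 then (uv^{−1})^21 = 1, and the only element of order dividing gcd(21, 22) = 1 is 1, so u = v.
With h(0) = 0 this makes h injective on all of ℤ_{23}, hence bijective (finite equal-size domain and codomain). In particular h is bijective.
Since h is bijective, we find the preimage of 13. The inverse of x ↦ x^21 on (ℤ_{23})^× is x ↦ x^21, because 21·21 = 441 = 20·22 + 1 ≡ 1 (mod 22) and x^{22} = 1 for x ≠ 0 (Fermat). So h⁻¹(13) = 13^21 mod 23.
Repeated squaring mod 23: 13^1 ≡ 13, 13^2 ≡ 13² = 169 ≡ 8, 13^4 ≡ 8² = 64 ≡ 18, 13^8 ≡ 18² = 324 ≡ 2, 13^16 ≡ 2² = 4. Since 21 = 16 + 4 + 1, 13^21 ≡ 4·18·13: 4·18 = 72 ≡ 3, then 3·13 = 39 ≡ 16. So 13^21 ≡ 16 (mod 23).
Hence h⁻¹(13) = 16.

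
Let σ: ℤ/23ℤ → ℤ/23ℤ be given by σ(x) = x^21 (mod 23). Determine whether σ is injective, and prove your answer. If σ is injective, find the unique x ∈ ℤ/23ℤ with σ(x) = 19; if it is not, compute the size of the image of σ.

17

Since 23 is prime, the nonzero elements of ℤ/23ℤ form a cyclic group of order 22.
As gcd(21, 22) = 1, raising to the 21st power is a bijection on this group: if x_1^21 ≡ x_2^21 then (x_1x_2^{−1})^21 = 1, and the only element of order dividing gcd(21, 22) = 1 is 1, so x_1 = x_2.
With σ(0) = 0 this makes σ injective on all of ℤ/23ℤ, hence bijective (finite equal-size domain and codomain). In particular σ is injective.
Since σ is injective, we find the preimage of 19. The inverse of x ↦ x^21 on (ℤ/23ℤ)^× is x ↦ x^21, because 21·21 = 441 = 20·22 + 1 ≡ 1 (mod 22) and x^{22} = 1 for x ≠ 0 (Fermat). So σ⁻¹(19) = 19^21 mod 23.
Repeated squaring mod 23: 19^1 ≡ 19, 19^2 ≡ 19² = 361 ≡ 16, 19^4 ≡ 16² = 256 ≡ 3, 19^8 ≡ 3² = 9, 19^16 ≡ 9² = 81 ≡ 12. Since 21 = 16 + 4 + 1, 19^21 ≡ 12·3·19: 12·3 = 36 ≡ 13, then 13·19 = 247 ≡ 17. So 19^21 ≡ 17 (mod 23).
Hence σ⁻¹(19) = 17.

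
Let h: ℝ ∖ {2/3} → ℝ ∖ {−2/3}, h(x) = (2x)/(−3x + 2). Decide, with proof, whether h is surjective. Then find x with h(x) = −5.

For any y ≠ −2/3, solving y(−3x + 2) = 2x for x gives a well-defined x ≠ 2/3. So h is surjective.
Solving h(x) = −5: cross-multiplying gives 2x = −5(−3x + 2), which rearranges to −13x = −10, so x = 10/13.

10/13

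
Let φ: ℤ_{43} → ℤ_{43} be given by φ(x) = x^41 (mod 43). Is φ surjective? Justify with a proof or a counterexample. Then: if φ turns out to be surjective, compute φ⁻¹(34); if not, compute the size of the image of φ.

Since 43 is prime, the nonzero elements of ℤ_{43} form a cyclic group of order 42.
As gcd(41, 42) = 1, raising to the 41st power is a bijection on this group: if x_1^41 ≡ x_2^41 then (x_1x_2^{−1})^41 = 1, and the only element of order dividing gcd(41, 42) = 1 is 1, so x_1 = x_2.
With φ(0) = 0 this makes φ injective on all of ℤ_{43}, hence bijective (finite equal-size domain and codomain). In particular φ is surjective.
Since φ is surjective, we find the preimage of 34. The inverse of x ↦ x^41 on (ℤ_{43})^× is x ↦ x^41, because 41·41 = 1681 = 40·42 + 1 ≡ 1 (mod 42) and x^{42} = 1 for x ≠ 0 (Fermat). So φ⁻¹(34) = 34^41 mod 43.
Repeated squaring mod 43: 34^1 ≡ 34, 34^2 ≡ 34² = 1156 ≡ 38, 34^4 ≡ 38² = 1444 ≡ 25, 34^8 ≡ 25² = 625 ≡ 23, 34^16 ≡ 23² = 529 ≡ 13, 34^32 ≡ 13² = 169 ≡ 40. Since 41 = 32 + 8 + 1, 34^41 ≡ 40·23·34: 40·23 = 920 ≡ 17, then 17·34 = 578 ≡ 19. So 34^41 ≡ 19 (mod 43).
Hence φ⁻¹(34) = 19.

19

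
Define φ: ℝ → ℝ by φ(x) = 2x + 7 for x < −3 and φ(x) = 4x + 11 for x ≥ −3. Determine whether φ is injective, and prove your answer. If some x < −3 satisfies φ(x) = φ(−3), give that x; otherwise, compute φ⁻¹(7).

-4

Both pieces are strictly increasing (slopes 2 and 4), so each is injective on its own interval.
The left piece maps (−∞, −3) onto (−∞, 1); the right piece maps [−3, ∞) onto [−1, ∞).
These images overlap. In particular φ(−3) = −1 (right piece), and solving 2x + 7 = −1 on the left piece gives x = −4 < −3.
So φ(−4) = φ(−3) with −4 ≠ −3, and φ is not injective. This x = −4 is the requested value below −3.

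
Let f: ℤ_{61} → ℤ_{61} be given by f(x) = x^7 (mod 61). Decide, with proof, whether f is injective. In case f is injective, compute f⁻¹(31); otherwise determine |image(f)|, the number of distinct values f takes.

Since 61 is prime, the nonzero elements of ℤ_{61} form a cyclic group of order 60.
As gcd(7, 60) = 1, raising to the 7th power is a bijection on this group: if a^7 ≡ b^7 then (ab^{−1})^7 = 1, and the only element of order dividing gcd(7, 60) = 1 is 1, so a = b.
With f(0) = 0 this makes f injective on all of ℤ_{61}, hence bijective (finite equal-size domain and codomain). In particular f is injective.
Since f is injective, we find the preimage of 31. The inverse of x ↦ x^7 on (ℤ_{61})^× is x ↦ x^43, because 7·43 = 301 = 5·60 + 1 ≡ 1 (mod 60) and x^{60} = 1 for x ≠ 0 (Fermat). So f⁻¹(31) = 31^43 mod 61.
Repeated squaring mod 61: 31^1 ≡ 31, 31^2 ≡ 31² = 961 ≡ 46, 31^4 ≡ 46² = 2116 ≡ 42, 31^8 ≡ 42² = 1764 ≡ 56, 31^16 ≡ 56² = 3136 ≡ 25, 31^32 ≡ 25² = 625 ≡ 15. Since 43 = 32 + 8 + 2 + 1, 31^43 ≡ 15·56·46·31: 15·56 = 840 ≡ 47, then 47·46 = 2162 ≡ 27, then 27·31 = 837 ≡ 44. So 31^43 ≡ 44 (mod 61).
Hence f⁻¹(31) = 44.

44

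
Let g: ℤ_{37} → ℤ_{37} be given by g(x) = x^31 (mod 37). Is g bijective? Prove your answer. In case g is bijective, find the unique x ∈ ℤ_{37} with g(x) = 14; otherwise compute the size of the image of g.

Since 37 is prime, the nonzero elements of ℤ_{37} form a cyclic group of order 36.
As gcd(31, 36) = 1, raising to the 31st power is a bijection on this group: if a^31 ≡ b^31 then (ab^{−1})^31 = 1, and the only element of order dividing gcd(31, 36) = 1 is 1, so a = b.
With g(0) = 0 this makes g injective on all of ℤ_{37}, hence bijective (finite equal-size domain and codomain). In particular g is bijective.
Since g is bijective, we find the preimage of 14. The inverse of x ↦ x^31 on (ℤ_{37})^× is x ↦ x^7, because 31·7 = 217 = 6·36 + 1 ≡ 1 (mod 36) and x^{36} = 1 for x ≠ 0 (Fermat). So g⁻¹(14) = 14^7 mod 37.
Repeated squaring mod 37: 14^1 ≡ 14, 14^2 ≡ 14² = 196 ≡ 11, 14^4 ≡ 11² = 121 ≡ 10. Since 7 = 4 + 2 + 1, 14^7 ≡ 10·11·14: 10·11 = 110 ≡ 36, then 36·14 = 504 ≡ 23. So 14^7 ≡ 23 (mod 37).
Hence g⁻¹(14) = 23.

23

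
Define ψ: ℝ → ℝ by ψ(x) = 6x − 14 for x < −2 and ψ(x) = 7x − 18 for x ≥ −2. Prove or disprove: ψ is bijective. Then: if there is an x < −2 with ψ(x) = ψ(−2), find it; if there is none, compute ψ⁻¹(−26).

Both pieces are strictly increasing (slopes 6 and 7), so each is injective on its own interval.
The left piece maps (−∞, −2) onto (−∞, −26); the right piece maps [−2, ∞) onto [−32, ∞).
These images overlap. In particular ψ(−2) = −32 (right piece), and solving 6x − 14 = −32 on the left piece gives x = −3 < −2.
So ψ(−3) = ψ(−2) with −3 ≠ −2, and ψ is not injective, hence not bijective. This x = −3 is the requested value below −2.

-3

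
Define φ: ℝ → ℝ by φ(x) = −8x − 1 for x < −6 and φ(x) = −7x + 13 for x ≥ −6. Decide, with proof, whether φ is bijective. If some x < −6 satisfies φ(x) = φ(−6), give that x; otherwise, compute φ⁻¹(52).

Both pieces are strictly decreasing (slopes −8 and −7), so each is injective on its own interval.
The left piece maps (−∞, −6) onto (47, ∞); the right piece maps [−6, ∞) onto (−∞, 55].
These images overlap. In particular φ(−6) = 55 (right piece), and solving −8x − 1 = 55 on the left piece gives x = −7 < −6.
So φ(−7) = φ(−6) with −7 ≠ −6, and φ is not injective, hence not bijective. This x = −7 is the requested value below −6.

-7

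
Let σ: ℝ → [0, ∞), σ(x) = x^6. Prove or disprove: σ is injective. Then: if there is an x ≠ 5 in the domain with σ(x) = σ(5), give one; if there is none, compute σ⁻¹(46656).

-5

σ(5) = 15625 = (−5)^6 = σ(−5) (since 6 is even), with 5 ≠ −5. So σ is not injective.
For the follow-up, such an x exists: taking x = −5 ∈ ℝ gives σ(−5) = 15625 = σ(5) with −5 ≠ 5.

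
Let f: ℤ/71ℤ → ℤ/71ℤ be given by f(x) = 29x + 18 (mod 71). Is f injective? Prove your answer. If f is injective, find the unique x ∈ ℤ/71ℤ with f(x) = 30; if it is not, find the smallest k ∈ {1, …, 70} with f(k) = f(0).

20

Suppose f(s) = f(t) in ℤ/71ℤ. Then 29s + 18 ≡ 29t + 18 (mod 71), thus 29(s − t) ≡ 0 (mod 71).
Since gcd(29, 71) = 1, 29 is invertible modulo 71, thus s − t ≡ 0 (mod 71), i.e. s = t.
Hence f is injective.
We now compute 29⁻¹ mod 71 explicitly. Euclid's algorithm: 71 = 2·29 + 13, 29 = 2·13 + 3, 13 = 4·3 + 1; back-substituting gives 1 = 49·29 − 20·71, so 29⁻¹ ≡ 49 (mod 71).
Since f is injective, we find f⁻¹(30): we need 29x ≡ 30 − 18 ≡ 12 (mod 71). Using 29⁻¹ = 49: x ≡ 49·12 = 588 = 8·71 + 20, so x = 20.
Check: f(20) = 29·20 + 18 = 598 = 8·71 + 30 ≡ 30 (mod 71).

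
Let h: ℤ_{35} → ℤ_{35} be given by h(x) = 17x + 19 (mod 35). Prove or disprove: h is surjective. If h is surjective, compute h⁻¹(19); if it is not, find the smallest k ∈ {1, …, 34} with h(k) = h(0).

0

Since gcd(17, 35) = 1, 17 is invertible modulo 35. Euclid's algorithm: 35 = 2·17 + 1; back-substituting gives 1 = 33·17 − 16·35, so 17⁻¹ ≡ 33 (mod 35).
Then y ↦ 33(y − 19) is a two-sided inverse to h, so every y ∈ ℤ_{35} has a preimage.
Thus h is surjective.
Since h is surjective, we compute h⁻¹(19): solve 17x + 19 ≡ 19 (mod 35), i.e. 17x ≡ 0 (mod 35).
Multiplying by 17⁻¹ = 33 gives x ≡ 33·0 = 0 ≡ 0 (mod 35).
Check: h(0) = 17·0 + 19 = 19 ≡ 19 (mod 35).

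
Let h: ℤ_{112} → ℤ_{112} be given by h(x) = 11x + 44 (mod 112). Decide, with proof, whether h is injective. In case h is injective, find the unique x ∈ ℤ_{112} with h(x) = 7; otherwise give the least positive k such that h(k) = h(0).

Suppose h(x_1) = h(x_2) in ℤ_{112}. Then 11x_1 + 44 ≡ 11x_2 + 44 (mod 112), so 11(x_1 − x_2) ≡ 0 (mod 112).
Since gcd(11, 112) = 1, 11 is invertible modulo 112, so x_1 − x_2 ≡ 0 (mod 112), i.e. x_1 = x_2.
Thus h is injective.
We now compute 11⁻¹ mod 112 explicitly. Euclid's algorithm: 112 = 10·11 + 2, 11 = 5·2 + 1; back-substituting gives 1 = 51·11 − 5·112, so 11⁻¹ ≡ 51 (mod 112).
Since h is injective, we find h⁻¹(7): we need 11x ≡ 7 − 44 ≡ 75 (mod 112). Using 11⁻¹ = 51: x ≡ 51·75 = 3825 = 34·112 + 17, so x = 17.
Check: h(17) = 11·17 + 44 = 231 = 2·112 + 7 ≡ 7 (mod 112).

17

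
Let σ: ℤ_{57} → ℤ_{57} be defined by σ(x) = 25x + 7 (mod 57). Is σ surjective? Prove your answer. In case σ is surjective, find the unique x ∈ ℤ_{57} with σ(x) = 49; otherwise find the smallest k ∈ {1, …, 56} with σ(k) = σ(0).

Since gcd(25, 57) = 1, 25 is invertible modulo 57. Euclid's algorithm: 57 = 2·25 + 7, 25 = 3·7 + 4, 7 = 1·4 + 3, 4 = 1·3 + 1; back-substituting gives 1 = 16·25 − 7·57, so 25⁻¹ ≡ 16 (mod 57).
Then y ↦ 16(y − 7) is a two-sided inverse to σ, so every y ∈ ℤ_{57} has a preimage.
Therefore σ is surjective.
Since σ is surjective, we find σ⁻¹(49): we need 25x ≡ 49 − 7 ≡ 42 (mod 57). Using 25⁻¹ = 16: x ≡ 16·42 = 672 = 11·57 + 45, so x = 45.
Check: σ(45) = 25·45 + 7 = 1132 = 19·57 + 49 ≡ 49 (mod 57).

45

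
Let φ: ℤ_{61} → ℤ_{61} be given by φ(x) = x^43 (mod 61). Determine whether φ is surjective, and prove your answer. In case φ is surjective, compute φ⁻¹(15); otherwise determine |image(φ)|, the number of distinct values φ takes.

22

Since 61 is prime, the nonzero elements of ℤ_{61} form a cyclic group of order 60.
As gcd(43, 60) = 1, raising to the 43rd power is a bijection on this group: if u^43 ≡ v^43 then (uv^{−1})^43 = 1, and the only element of order dividing gcd(43, 60) = 1 is 1, so u = v.
With φ(0) = 0 this makes φ injective on all of ℤ_{61}, hence bijective (finite equal-size domain and codomain). In particular φ is surjective.
Since φ is surjective, we find the preimage of 15. The inverse of x ↦ x^43 on (ℤ_{61})^× is x ↦ x^7, because 43·7 = 301 = 5·60 + 1 ≡ 1 (mod 60) and x^{60} = 1 for x ≠ 0 (Fermat). So φ⁻¹(15) = 15^7 mod 61.
Repeated squaring mod 61: 15^1 ≡ 15, 15^2 ≡ 15² = 225 ≡ 42, 15^4 ≡ 42² = 1764 ≡ 56. Since 7 = 4 + 2 + 1, 15^7 ≡ 56·42·15: 56·42 = 2352 ≡ 34, then 34·15 = 510 ≡ 22. So 15^7 ≡ 22 (mod 61).
Hence φ⁻¹(15) = 22.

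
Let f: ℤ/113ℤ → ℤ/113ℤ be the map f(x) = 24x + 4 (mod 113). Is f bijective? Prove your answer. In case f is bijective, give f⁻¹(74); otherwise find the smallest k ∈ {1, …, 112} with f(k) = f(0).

Suppose f(x_1) = f(x_2) in ℤ/113ℤ. Then 24x_1 + 4 ≡ 24x_2 + 4 (mod 113), thus 24(x_1 − x_2) ≡ 0 (mod 113).
Since gcd(24, 113) = 1, 24 is invertible modulo 113, thus x_1 − x_2 ≡ 0 (mod 113), i.e. x_1 = x_2.
We now compute 24⁻¹ mod 113 explicitly. Euclid's algorithm: 113 = 4·24 + 17, 24 = 1·17 + 7, 17 = 2·7 + 3, 7 = 2·3 + 1; back-substituting gives 1 = 33·24 − 7·113, so 24⁻¹ ≡ 33 (mod 113).
Then y ↦ 33(y − 4) is a two-sided inverse to f, so every y ∈ ℤ/113ℤ has a preimage.
Therefore f is bijective.
Since f is bijective, we find f⁻¹(74): we need 24x ≡ 74 − 4 ≡ 70 (mod 113). Using 24⁻¹ = 33: x ≡ 33·70 = 2310 = 20·113 + 50, so x = 50.
Check: f(50) = 24·50 + 4 = 1204 = 10·113 + 74 ≡ 74 (mod 113).

50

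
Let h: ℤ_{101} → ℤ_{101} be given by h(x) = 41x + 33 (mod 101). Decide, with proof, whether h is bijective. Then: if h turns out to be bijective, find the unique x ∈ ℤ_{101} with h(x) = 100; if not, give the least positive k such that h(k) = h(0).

If h(s) = h(t), then 41s ≡ 41t (mod 101). Because gcd(41, 101) = 1, we may cancel 41 to get s ≡ t (mod 101).
We now compute 41⁻¹ mod 101 explicitly. Euclid's algorithm: 101 = 2·41 + 19, 41 = 2·19 + 3, 19 = 6·3 + 1; back-substituting gives 1 = 69·41 − 28·101, so 41⁻¹ ≡ 69 (mod 101).
Then y ↦ 69(y − 33) is a two-sided inverse to h, so every y ∈ ℤ_{101} has a preimage.
Hence h is bijective.
Since h is bijective, we compute h⁻¹(100): solve 41x + 33 ≡ 100 (mod 101), i.e. 41x ≡ 67 (mod 101).
Multiplying by 41⁻¹ = 69 gives x ≡ 69·67 = 4623 = 45·101 + 78 ≡ 78 (mod 101).
Check: h(78) = 41·78 + 33 = 3231 = 31·101 + 100 ≡ 100 (mod 101).

78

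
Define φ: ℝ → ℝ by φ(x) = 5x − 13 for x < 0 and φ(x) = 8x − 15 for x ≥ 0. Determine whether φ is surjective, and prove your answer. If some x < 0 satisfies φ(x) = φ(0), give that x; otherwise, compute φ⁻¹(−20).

-2/5

Both pieces are strictly increasing (slopes 5 and 8), so each is injective on its own interval.
The left piece maps (−∞, 0) onto (−∞, −13); the right piece maps [0, ∞) onto [−15, ∞).
The union (−∞, −13) ∪ [−15, ∞) covers ℝ, so φ is surjective.
For the follow-up: the images overlap, so an x < 0 with φ(x) = φ(0) exists. φ(0) = −15; solving 5x − 13 = −15 for x < 0 gives x = (−15 + 13)/5 = −2/5.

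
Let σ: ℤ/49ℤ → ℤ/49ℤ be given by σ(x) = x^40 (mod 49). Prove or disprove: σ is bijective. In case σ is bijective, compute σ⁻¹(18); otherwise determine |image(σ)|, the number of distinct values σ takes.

σ(0) = 0^40 = 0.
σ(7): Repeated squaring mod 49: 7^1 ≡ 7, 7^2 ≡ 7² = 49 ≡ 0, 7^4 ≡ 0² = 0, 7^8 ≡ 0² = 0, 7^16 ≡ 0² = 0, 7^32 ≡ 0² = 0. Since 40 = 32 + 8, 7^40 ≡ 0·0: 0·0 = 0. So 7^40 ≡ 0 (mod 49).
So σ(0) = σ(7) = 0 while 0 ≠ 7, so σ is not injective, hence not bijective.
Since σ is not bijective, we determine |image(σ)|. Computing x^40 mod 49 for each x (by repeated squaring, reducing mod 49 at every step), the values σ(0), σ(1), …, σ(48) are: 0, 1, 37, 11, 46, 2, 15, 0, 36, 23, 25, 32, 16, 29, 0, 22, 9, 39, 18, 30, 43, 0, 8, 44, 4, 4, 44, 8, 0, 43, 30, 18, 39, 9, 22, 0, 29, 16, 32, 25, 23, 36, 0, 15, 2, 46, 11, 37, 1.
The distinct values are {0, 1, 2, 4, 8, 9, 11, 15, 16, 18, 22, 23, 25, 29, 30, 32, 36, 37, 39, 43, 44, 46}; there are 22 of them.

22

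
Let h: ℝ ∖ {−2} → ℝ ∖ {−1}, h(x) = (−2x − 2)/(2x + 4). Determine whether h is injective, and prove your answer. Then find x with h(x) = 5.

Suppose h(u) = h(v). Cross-multiplying: (−2u − 2)(2v + 4) = (−2v − 2)(2u + 4).
Expanding both sides and cancelling the symmetric terms leaves −4·(u − v) = 0. Since −4 ≠ 0, u = v. Hence h is injective.
Solving h(x) = 5: cross-multiplying gives −2x − 2 = 5(2x + 4), which rearranges to −12x = 22, so x = −11/6.

-11/6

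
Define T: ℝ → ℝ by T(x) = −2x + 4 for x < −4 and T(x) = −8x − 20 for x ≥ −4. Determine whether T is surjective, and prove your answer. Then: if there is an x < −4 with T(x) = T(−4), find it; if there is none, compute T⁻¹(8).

-7/2

Both pieces are strictly decreasing (slopes −2 and −8), so each is injective on its own interval.
The left piece maps (−∞, −4) onto (12, ∞); the right piece maps [−4, ∞) onto (−∞, 12].
These images together cover ℝ, so T is surjective.
Because the two images are disjoint, no x < −4 has T(x) = T(−4), so we compute T⁻¹(8): 8 lies in (−∞, 12], so solve −8x − 20 = 8: x = (8 + 20)/(−8) = −7/2.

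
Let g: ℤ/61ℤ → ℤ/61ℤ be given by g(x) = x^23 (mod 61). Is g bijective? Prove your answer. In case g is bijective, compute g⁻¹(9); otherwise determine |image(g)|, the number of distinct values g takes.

Since 61 is prime, the nonzero elements of ℤ/61ℤ form a cyclic group of order 60.
As gcd(23, 60) = 1, raising to the 23rd power is a bijection on this group: if x_1^23 ≡ x_2^23 then (x_1x_2^{−1})^23 = 1, and the only element of order dividing gcd(23, 60) = 1 is 1, so x_1 = x_2.
With g(0) = 0 this makes g injective on all of ℤ/61ℤ, hence bijective (finite equal-size domain and codomain). In particular g is bijective.
Since g is bijective, we find the preimage of 9. The inverse of x ↦ x^23 on (ℤ/61ℤ)^× is x ↦ x^47, because 23·47 = 1081 = 18·60 + 1 ≡ 1 (mod 60) and x^{60} = 1 for x ≠ 0 (Fermat). So g⁻¹(9) = 9^47 mod 61.
Repeated squaring mod 61: 9^1 ≡ 9, 9^2 ≡ 9² = 81 ≡ 20, 9^4 ≡ 20² = 400 ≡ 34, 9^8 ≡ 34² = 1156 ≡ 58, 9^16 ≡ 58² = 3364 ≡ 9, 9^32 ≡ 9² = 81 ≡ 20. Since 47 = 32 + 8 + 4 + 2 + 1, 9^47 ≡ 20·58·34·20·9: 20·58 = 1160 ≡ 1, then 1·34 = 34, then 34·20 = 680 ≡ 9, then 9·9 = 81 ≡ 20. So 9^47 ≡ 20 (mod 61).
Hence g⁻¹(9) = 20.

20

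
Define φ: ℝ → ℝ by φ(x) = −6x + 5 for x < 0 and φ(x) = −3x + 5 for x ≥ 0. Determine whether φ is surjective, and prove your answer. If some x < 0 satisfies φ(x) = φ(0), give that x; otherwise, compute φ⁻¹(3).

2/3

Both pieces are strictly decreasing (slopes −6 and −3), so each is injective on its own interval.
The left piece maps (−∞, 0) onto (5, ∞); the right piece maps [0, ∞) onto (−∞, 5].
These images together cover ℝ, so φ is surjective.
Because the two images are disjoint, no x < 0 has φ(x) = φ(0), so we compute φ⁻¹(3): 3 lies in (−∞, 5], so solve −3x + 5 = 3: x = (3 − 5)/(−3) = 2/3.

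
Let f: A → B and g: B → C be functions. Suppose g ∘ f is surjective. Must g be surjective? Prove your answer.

surjective

Let c ∈ C. Since g ∘ f is surjective, some a ∈ A has g(f(a)) = c. Then b = f(a) ∈ B satisfies g(b) = c. So g is surjective.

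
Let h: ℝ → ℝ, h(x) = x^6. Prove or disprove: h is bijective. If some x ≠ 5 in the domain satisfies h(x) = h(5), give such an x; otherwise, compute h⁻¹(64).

h(5) = 15625 = (−5)^6 = h(−5) (since 6 is even), with 5 ≠ −5. So h is not injective, hence not bijective.
For the follow-up, such an x exists: taking x = −5 ∈ ℝ gives h(−5) = 15625 = h(5) with −5 ≠ 5.

-5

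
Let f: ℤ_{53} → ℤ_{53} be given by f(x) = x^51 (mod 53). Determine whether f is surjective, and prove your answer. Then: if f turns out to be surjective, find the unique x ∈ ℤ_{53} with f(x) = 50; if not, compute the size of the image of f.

35

Since 53 is prime, the nonzero elements of ℤ_{53} form a cyclic group of order 52.
As gcd(51, 52) = 1, raising to the 51st power is a bijection on this group: if a^51 ≡ b^51 then (ab^{−1})^51 = 1, and the only element of order dividing gcd(51, 52) = 1 is 1, so a = b.
With f(0) = 0 this makes f injective on all of ℤ_{53}, hence bijective (finite equal-size domain and codomain). In particular f is surjective.
Since f is surjective, we find the preimage of 50. The inverse of x ↦ x^51 on (ℤ_{53})^× is x ↦ x^51, because 51·51 = 2601 = 50·52 + 1 ≡ 1 (mod 52) and x^{52} = 1 for x ≠ 0 (Fermat). So f⁻¹(50) = 50^51 mod 53.
Repeated squaring mod 53: 50^1 ≡ 50, 50^2 ≡ 50² = 2500 ≡ 9, 50^4 ≡ 9² = 81 ≡ 28, 50^8 ≡ 28² = 784 ≡ 42, 50^16 ≡ 42² = 1764 ≡ 15, 50^32 ≡ 15² = 225 ≡ 13. Since 51 = 32 + 16 + 2 + 1, 50^51 ≡ 13·15·9·50: 13·15 = 195 ≡ 36, then 36·9 = 324 ≡ 6, then 6·50 = 300 ≡ 35. So 50^51 ≡ 35 (mod 53).
Hence f⁻¹(50) = 35.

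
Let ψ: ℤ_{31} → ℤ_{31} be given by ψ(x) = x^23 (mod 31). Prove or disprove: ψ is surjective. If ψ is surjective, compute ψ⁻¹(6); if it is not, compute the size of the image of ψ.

26

Since 31 is prime, the nonzero elements of ℤ_{31} form a cyclic group of order 30.
As gcd(23, 30) = 1, raising to the 23rd power is a bijection on this group: if u^23 ≡ v^23 then (uv^{−1})^23 = 1, and the only element of order dividing gcd(23, 30) = 1 is 1, so u = v.
With ψ(0) = 0 this makes ψ injective on all of ℤ_{31}, hence bijective (finite equal-size domain and codomain). In particular ψ is surjective.
Since ψ is surjective, we find the preimage of 6. The inverse of x ↦ x^23 on (ℤ_{31})^× is x ↦ x^17, because 23·17 = 391 = 13·30 + 1 ≡ 1 (mod 30) and x^{30} = 1 for x ≠ 0 (Fermat). So ψ⁻¹(6) = 6^17 mod 31.
Repeated squaring mod 31: 6^1 ≡ 6, 6^2 ≡ 6² = 36 ≡ 5, 6^4 ≡ 5² = 25, 6^8 ≡ 25² = 625 ≡ 5, 6^16 ≡ 5² = 25. Since 17 = 16 + 1, 6^17 ≡ 25·6: 25·6 = 150 ≡ 26. So 6^17 ≡ 26 (mod 31).
Hence ψ⁻¹(6) = 26.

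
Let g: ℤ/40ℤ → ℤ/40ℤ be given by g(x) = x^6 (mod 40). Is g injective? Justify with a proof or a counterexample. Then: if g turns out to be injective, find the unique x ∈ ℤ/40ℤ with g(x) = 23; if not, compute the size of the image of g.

6

g(4): Repeated squaring mod 40: 4^1 ≡ 4, 4^2 ≡ 4² = 16, 4^4 ≡ 16² = 256 ≡ 16. Since 6 = 4 + 2, 4^6 ≡ 16·16: 16·16 = 256 ≡ 16. So 4^6 ≡ 16 (mod 40).
g(6): Repeated squaring mod 40: 6^1 ≡ 6, 6^2 ≡ 6² = 36, 6^4 ≡ 36² = 1296 ≡ 16. Since 6 = 4 + 2, 6^6 ≡ 16·36: 16·36 = 576 ≡ 16. So 6^6 ≡ 16 (mod 40).
So g(4) = g(6) = 16 while 4 ≠ 6, so g is not injective.
Since g is not injective, we determine |image(g)|. Computing x^6 mod 40 for each x (by repeated squaring, reducing mod 40 at every step), the values g(0), g(1), …, g(39) are: 0, 1, 24, 9, 16, 25, 16, 9, 24, 1, 0, 1, 24, 9, 16, 25, 16, 9, 24, 1, 0, 1, 24, 9, 16, 25, 16, 9, 24, 1, 0, 1, 24, 9, 16, 25, 16, 9, 24, 1.
The distinct values are {0, 1, 9, 16, 24, 25}; there are 6 of them.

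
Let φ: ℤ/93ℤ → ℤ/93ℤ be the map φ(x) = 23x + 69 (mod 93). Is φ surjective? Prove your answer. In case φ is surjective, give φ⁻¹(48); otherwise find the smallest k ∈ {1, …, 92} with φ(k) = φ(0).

84

Since gcd(23, 93) = 1, 23 is invertible modulo 93. Euclid's algorithm: 93 = 4·23 + 1; back-substituting gives 1 = 89·23 − 22·93, so 23⁻¹ ≡ 89 (mod 93).
Then y ↦ 89(y − 69) is a two-sided inverse to φ, so every y ∈ ℤ/93ℤ has a preimage.
So φ is surjective.
Since φ is surjective, we find φ⁻¹(48): we need 23x ≡ 48 − 69 ≡ 72 (mod 93). Using 23⁻¹ = 89: x ≡ 89·72 = 6408 = 68·93 + 84, so x = 84.
Check: φ(84) = 23·84 + 69 = 2001 = 21·93 + 48 ≡ 48 (mod 93).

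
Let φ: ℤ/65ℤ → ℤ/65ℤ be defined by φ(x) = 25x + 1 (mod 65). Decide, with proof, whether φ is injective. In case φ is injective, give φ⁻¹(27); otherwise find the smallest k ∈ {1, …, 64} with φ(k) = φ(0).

We have gcd(25, 65) = 5 > 1. Taking a = 0 and b = 13: φ(0) = 1 and φ(13) = 25·13 + 1 = 326 ≡ 1 (mod 65).
So φ(0) = φ(13) while 0 ≠ 13, so φ is not injective.
Since φ is not injective, we find the least positive k with φ(k) = φ(0): this means 25k ≡ 0 (mod 65), i.e. 65 ∣ 25k. Since gcd(25, 65) = 5, dividing through by 5 this holds exactly when 13 ∣ 5k, and as gcd(5, 13) = 1, exactly when 13 ∣ k.
The smallest positive such k is 13.

13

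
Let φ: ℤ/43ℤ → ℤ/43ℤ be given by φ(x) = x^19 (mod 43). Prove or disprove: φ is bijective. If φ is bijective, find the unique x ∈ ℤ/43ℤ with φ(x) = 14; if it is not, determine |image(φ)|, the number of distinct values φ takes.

13

Since 43 is prime, the nonzero elements of ℤ/43ℤ form a cyclic group of order 42.
As gcd(19, 42) = 1, raising to the 19th power is a bijection on this group: if a^19 ≡ b^19 then (ab^{−1})^19 = 1, and the only element of order dividing gcd(19, 42) = 1 is 1, so a = b.
With φ(0) = 0 this makes φ injective on all of ℤ/43ℤ, hence bijective (finite equal-size domain and codomain). In particular φ is bijective.
Since φ is bijective, we find the preimage of 14. The inverse of x ↦ x^19 on (ℤ/43ℤ)^× is x ↦ x^31, because 19·31 = 589 = 14·42 + 1 ≡ 1 (mod 42) and x^{42} = 1 for x ≠ 0 (Fermat). So φ⁻¹(14) = 14^31 mod 43.
Repeated squaring mod 43: 14^1 ≡ 14, 14^2 ≡ 14² = 196 ≡ 24, 14^4 ≡ 24² = 576 ≡ 17, 14^8 ≡ 17² = 289 ≡ 31, 14^16 ≡ 31² = 961 ≡ 15. Since 31 = 16 + 8 + 4 + 2 + 1, 14^31 ≡ 15·31·17·24·14: 15·31 = 465 ≡ 35, then 35·17 = 595 ≡ 36, then 36·24 = 864 ≡ 4, then 4·14 = 56 ≡ 13. So 14^31 ≡ 13 (mod 43).
Hence φ⁻¹(14) = 13.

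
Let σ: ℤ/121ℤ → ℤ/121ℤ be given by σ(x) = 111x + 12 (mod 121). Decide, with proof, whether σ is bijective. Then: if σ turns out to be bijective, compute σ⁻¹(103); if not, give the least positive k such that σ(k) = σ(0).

3

Recall: σ is injective when σ(u) = σ(v) forces u = v.
If σ(u) = σ(v), then 111u ≡ 111v (mod 121). Because gcd(111, 121) = 1, we may cancel 111 to get u ≡ v (mod 121).
We now compute 111⁻¹ mod 121 explicitly. Euclid's algorithm: 121 = 1·111 + 10, 111 = 11·10 + 1; back-substituting gives 1 = 12·111 − 11·121, so 111⁻¹ ≡ 12 (mod 121).
Then y ↦ 12(y − 12) is a two-sided inverse to σ, so every y ∈ ℤ/121ℤ has a preimage.
Hence σ is bijective.
Since σ is bijective, we compute σ⁻¹(103): solve 111x + 12 ≡ 103 (mod 121), i.e. 111x ≡ 91 (mod 121).
Multiplying by 111⁻¹ = 12 gives x ≡ 12·91 = 1092 = 9·121 + 3 ≡ 3 (mod 121).
Check: σ(3) = 111·3 + 12 = 345 = 2·121 + 103 ≡ 103 (mod 121).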